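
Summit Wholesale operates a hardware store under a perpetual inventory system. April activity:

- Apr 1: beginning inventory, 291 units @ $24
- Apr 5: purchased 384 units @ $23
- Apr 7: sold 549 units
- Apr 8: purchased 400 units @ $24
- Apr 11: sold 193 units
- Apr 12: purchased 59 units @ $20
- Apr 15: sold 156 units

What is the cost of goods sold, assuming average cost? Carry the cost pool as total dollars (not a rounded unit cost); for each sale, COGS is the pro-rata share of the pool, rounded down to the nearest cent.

After Apr 1: 291 on hand, pool $6,984.00 (≈ $24.0000 each)
After Apr 5: 675 on hand, pool $15,816.00 (≈ $23.4311 each)
Apr 7, sell 549: 549/675 × $15,816.00 → $12,863.68
After Apr 8: 526 on hand, pool $12,552.32 (≈ $23.8637 each)
Apr 11, sell 193: 193/526 × $12,552.32 → $4,605.69
After Apr 12: 392 on hand, pool $9,126.63 (≈ $23.2822 each)
Apr 15, sell 156: 156/392 × $9,126.63 → $3,632.02
Total COGS = $12,863.68 + $4,605.69 + $3,632.02 = $21,101.39
Ending inventory (cost pool remaining) = $5,494.61

COGS = $21,101.39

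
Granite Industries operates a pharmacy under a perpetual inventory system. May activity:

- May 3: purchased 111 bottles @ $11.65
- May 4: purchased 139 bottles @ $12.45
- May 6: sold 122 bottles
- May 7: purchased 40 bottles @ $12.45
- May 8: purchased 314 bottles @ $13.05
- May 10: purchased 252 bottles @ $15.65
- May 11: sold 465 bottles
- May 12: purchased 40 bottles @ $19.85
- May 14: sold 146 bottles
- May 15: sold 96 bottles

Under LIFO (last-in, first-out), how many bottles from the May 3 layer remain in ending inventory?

May 6, 122 sold [LIFO — newest first]: 122 @ $12.45 = $1,518.90
May 11, 465 sold [LIFO — newest first]: 252 @ $15.65 + 213 @ $13.05 = $6,723.45
May 14, 146 sold [LIFO — newest first]: 40 @ $19.85 + 101 @ $13.05 + 5 @ $12.45 = $2,174.30
May 15, 96 sold [LIFO — newest first]: 35 @ $12.45 + 17 @ $12.45 + 44 @ $11.65 = $1,160.00
Total COGS = $1,518.90 + $6,723.45 + $2,174.30 + $1,160.00 = $11,576.65
Ending inventory: 67 @ $11.65 = $780.55
Check: goods available $12,357.20 = COGS $11,576.65 + ending $780.55

67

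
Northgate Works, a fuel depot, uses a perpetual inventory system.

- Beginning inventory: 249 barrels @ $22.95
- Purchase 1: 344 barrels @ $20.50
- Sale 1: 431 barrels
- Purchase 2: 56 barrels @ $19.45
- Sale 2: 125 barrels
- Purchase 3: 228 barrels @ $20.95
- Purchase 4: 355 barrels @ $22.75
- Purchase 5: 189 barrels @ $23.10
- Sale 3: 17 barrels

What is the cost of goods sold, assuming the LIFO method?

COGS = $12,114.10

Sale 1 (431) [LIFO — newest first]: 344 @ $20.50 + 87 @ $22.95 = $9,048.65
Sale 2 (125) [LIFO — newest first]: 56 @ $19.45 + 69 @ $22.95 = $2,672.75
Sale 3 (17) [LIFO — newest first]: 17 @ $23.10 = $392.70
Total COGS = $9,048.65 + $2,672.75 + $392.70 = $12,114.10
Ending inventory: 93 @ $22.95 + 228 @ $20.95 + 355 @ $22.75 + 172 @ $23.10 = $18,960.40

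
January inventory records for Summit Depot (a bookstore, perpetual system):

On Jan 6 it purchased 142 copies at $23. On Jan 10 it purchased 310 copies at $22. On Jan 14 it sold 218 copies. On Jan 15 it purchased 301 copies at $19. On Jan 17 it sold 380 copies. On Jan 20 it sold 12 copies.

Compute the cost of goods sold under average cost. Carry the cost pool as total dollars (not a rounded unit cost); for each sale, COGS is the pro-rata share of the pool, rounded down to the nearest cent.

After Jan 6: 142 on hand, pool $3,266.00 (≈ $23.0000 each)
After Jan 10: 452 on hand, pool $10,086.00 (≈ $22.3142 each)
Jan 14, sell 218: 218/452 × $10,086.00 → $4,864.48
After Jan 15: 535 on hand, pool $10,940.52 (≈ $20.4496 each)
Jan 17, sell 380: 380/535 × $10,940.52 → $7,770.83
Jan 20, sell 12: 12/155 × $3,169.69 → $245.39
Total COGS = $4,864.48 + $7,770.83 + $245.39 = $12,880.70
Ending inventory (cost pool remaining) = $2,924.30

COGS = $12,880.70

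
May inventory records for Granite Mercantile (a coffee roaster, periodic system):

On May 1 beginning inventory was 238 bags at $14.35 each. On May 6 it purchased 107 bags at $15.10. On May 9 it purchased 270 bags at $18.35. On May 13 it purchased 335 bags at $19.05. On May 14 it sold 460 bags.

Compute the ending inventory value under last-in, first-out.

Ending inventory = $7,691.75

May 14, 460 sold [LIFO — newest first]: 335 @ $19.05 + 125 @ $18.35 = $8,675.50
Ending inventory: 238 @ $14.35 + 107 @ $15.10 + 145 @ $18.35 = $7,691.75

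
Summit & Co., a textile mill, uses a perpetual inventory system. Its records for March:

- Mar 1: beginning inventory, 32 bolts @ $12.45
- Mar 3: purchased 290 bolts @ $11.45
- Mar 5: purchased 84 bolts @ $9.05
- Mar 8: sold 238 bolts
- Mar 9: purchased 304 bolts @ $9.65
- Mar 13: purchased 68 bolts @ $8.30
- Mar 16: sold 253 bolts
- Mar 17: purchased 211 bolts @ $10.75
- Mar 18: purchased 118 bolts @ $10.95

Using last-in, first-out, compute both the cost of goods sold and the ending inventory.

COGS = $4,873.15; ending inventory = $6,664.30

Mar 8, 238 sold [LIFO — newest first]: 84 @ $9.05 + 154 @ $11.45 = $2,523.50
Mar 16, 253 sold [LIFO — newest first]: 68 @ $8.30 + 185 @ $9.65 = $2,349.65
Total COGS = $2,523.50 + $2,349.65 = $4,873.15
Ending inventory: 32 @ $12.45 + 136 @ $11.45 + 119 @ $9.65 + 211 @ $10.75 + 118 @ $10.95 = $6,664.30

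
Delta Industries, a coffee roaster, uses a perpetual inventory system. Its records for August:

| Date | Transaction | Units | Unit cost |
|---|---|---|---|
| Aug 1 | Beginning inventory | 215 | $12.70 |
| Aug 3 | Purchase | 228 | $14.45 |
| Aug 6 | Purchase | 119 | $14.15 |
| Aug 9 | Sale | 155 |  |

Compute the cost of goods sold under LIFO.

COGS = $2,204.05

Aug 9, 155 sold [LIFO — newest first]: 119 @ $14.15 + 36 @ $14.45 = $2,204.05
Ending inventory: 215 @ $12.70 + 192 @ $14.45 = $5,504.90
Check: goods available $7,708.95 = COGS $2,204.05 + ending $5,504.90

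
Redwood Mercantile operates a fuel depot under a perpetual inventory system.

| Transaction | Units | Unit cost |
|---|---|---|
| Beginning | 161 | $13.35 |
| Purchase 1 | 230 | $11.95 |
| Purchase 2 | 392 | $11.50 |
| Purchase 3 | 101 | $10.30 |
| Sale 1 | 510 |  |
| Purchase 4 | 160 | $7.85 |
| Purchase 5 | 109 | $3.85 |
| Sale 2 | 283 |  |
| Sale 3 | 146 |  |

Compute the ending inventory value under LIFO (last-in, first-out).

Sale 1 (510) [LIFO — newest first]: 101 @ $10.30 + 392 @ $11.50 + 17 @ $11.95 = $5,751.45
Sale 2 (283) [LIFO — newest first]: 109 @ $3.85 + 160 @ $7.85 + 14 @ $11.95 = $1,842.95
Sale 3 (146) [LIFO — newest first]: 146 @ $11.95 = $1,744.70
Total COGS = $5,751.45 + $1,842.95 + $1,744.70 = $9,339.10
Ending inventory: 161 @ $13.35 + 53 @ $11.95 = $2,782.70
Check: goods available $12,121.80 = COGS $9,339.10 + ending $2,782.70

Ending inventory = $2,782.70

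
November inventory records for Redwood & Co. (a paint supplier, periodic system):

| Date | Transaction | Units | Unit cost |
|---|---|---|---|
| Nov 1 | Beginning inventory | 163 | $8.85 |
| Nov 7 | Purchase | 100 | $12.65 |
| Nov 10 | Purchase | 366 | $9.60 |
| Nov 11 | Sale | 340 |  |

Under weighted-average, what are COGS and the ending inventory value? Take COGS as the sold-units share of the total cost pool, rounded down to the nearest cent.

COGS = $3,362.78; ending inventory = $2,858.37

Nov 11, sell 340: 340/629 × $6,221.15 → $3,362.78
Ending inventory (cost pool remaining) = $2,858.37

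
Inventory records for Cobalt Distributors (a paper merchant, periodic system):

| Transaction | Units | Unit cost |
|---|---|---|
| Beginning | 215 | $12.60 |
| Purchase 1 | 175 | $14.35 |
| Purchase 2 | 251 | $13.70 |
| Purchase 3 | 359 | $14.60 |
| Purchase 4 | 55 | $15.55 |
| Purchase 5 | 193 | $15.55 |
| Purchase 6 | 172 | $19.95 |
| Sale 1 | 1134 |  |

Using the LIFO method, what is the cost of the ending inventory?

Sale 1 (1134) [LIFO — newest first]: 172 @ $19.95 + 193 @ $15.55 + 55 @ $15.55 + 359 @ $14.60 + 251 @ $13.70 + 104 @ $14.35 = $17,460.30
Ending inventory: 215 @ $12.60 + 71 @ $14.35 = $3,727.85
Check: goods available $21,188.15 = COGS $17,460.30 + ending $3,727.85

Ending inventory = $3,727.85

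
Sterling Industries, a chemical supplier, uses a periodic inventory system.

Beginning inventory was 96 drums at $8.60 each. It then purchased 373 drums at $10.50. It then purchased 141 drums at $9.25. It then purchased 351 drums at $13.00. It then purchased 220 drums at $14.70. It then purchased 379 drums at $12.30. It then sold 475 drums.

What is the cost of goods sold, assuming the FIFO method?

COGS = $4,797.60

Sale 1 (475) [FIFO — oldest first]: 96 @ $8.60 + 373 @ $10.50 + 6 @ $9.25 = $4,797.60
Ending inventory: 135 @ $9.25 + 351 @ $13.00 + 220 @ $14.70 + 379 @ $12.30 = $13,707.45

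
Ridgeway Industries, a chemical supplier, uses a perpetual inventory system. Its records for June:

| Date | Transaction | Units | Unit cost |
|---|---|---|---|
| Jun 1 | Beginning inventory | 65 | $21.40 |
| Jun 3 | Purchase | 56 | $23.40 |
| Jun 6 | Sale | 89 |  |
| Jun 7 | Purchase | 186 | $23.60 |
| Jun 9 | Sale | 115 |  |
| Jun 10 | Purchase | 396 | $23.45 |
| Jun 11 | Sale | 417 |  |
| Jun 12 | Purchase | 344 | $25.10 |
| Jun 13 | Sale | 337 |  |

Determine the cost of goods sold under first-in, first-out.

Jun 6, 89 sold [FIFO — oldest first]: 65 @ $21.40 + 24 @ $23.40 = $1,952.60
Jun 9, 115 sold [FIFO — oldest first]: 32 @ $23.40 + 83 @ $23.60 = $2,707.60
Jun 11, 417 sold [FIFO — oldest first]: 103 @ $23.60 + 314 @ $23.45 = $9,794.10
Jun 13, 337 sold [FIFO — oldest first]: 82 @ $23.45 + 255 @ $25.10 = $8,323.40
Total COGS = $1,952.60 + $2,707.60 + $9,794.10 + $8,323.40 = $22,777.70
Ending inventory: 89 @ $25.10 = $2,233.90

COGS = $22,777.70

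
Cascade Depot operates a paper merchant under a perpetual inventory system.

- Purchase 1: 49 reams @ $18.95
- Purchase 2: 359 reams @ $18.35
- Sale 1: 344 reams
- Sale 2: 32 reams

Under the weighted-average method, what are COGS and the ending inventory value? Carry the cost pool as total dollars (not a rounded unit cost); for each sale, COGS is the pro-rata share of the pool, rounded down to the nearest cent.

COGS = $6,926.69; ending inventory = $589.51

After Purchase 1: 49 on hand, pool $928.55 (≈ $18.9500 each)
After Purchase 2: 408 on hand, pool $7,516.20 (≈ $18.4221 each)
Sale 1, sell 344: 344/408 × $7,516.20 → $6,337.18
Sale 2, sell 32: 32/64 × $1,179.02 → $589.51
Total COGS = $6,337.18 + $589.51 = $6,926.69
Ending inventory (cost pool remaining) = $589.51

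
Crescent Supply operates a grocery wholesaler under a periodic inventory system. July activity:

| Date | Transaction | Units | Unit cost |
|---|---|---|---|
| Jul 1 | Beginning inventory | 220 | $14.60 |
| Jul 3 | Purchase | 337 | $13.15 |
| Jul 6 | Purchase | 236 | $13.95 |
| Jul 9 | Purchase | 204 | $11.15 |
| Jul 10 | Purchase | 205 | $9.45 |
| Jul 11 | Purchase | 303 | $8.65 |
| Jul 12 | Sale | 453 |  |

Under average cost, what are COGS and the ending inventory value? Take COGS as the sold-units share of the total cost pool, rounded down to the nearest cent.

COGS = $5,348.27; ending inventory = $12,420.28

Jul 12, sell 453: 453/1505 × $17,768.55 → $5,348.27
Ending inventory (cost pool remaining) = $12,420.28
Check: goods available $17,768.55 = COGS $5,348.27 + ending $12,420.28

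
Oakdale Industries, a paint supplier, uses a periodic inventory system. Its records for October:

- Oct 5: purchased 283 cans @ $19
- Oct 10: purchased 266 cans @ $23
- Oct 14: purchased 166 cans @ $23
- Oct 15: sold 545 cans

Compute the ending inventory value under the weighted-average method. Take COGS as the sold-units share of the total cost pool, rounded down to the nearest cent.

Ending inventory = $3,640.86

Oct 15, sell 545: 545/715 × $15,313.00 → $11,672.14
Ending inventory (cost pool remaining) = $3,640.86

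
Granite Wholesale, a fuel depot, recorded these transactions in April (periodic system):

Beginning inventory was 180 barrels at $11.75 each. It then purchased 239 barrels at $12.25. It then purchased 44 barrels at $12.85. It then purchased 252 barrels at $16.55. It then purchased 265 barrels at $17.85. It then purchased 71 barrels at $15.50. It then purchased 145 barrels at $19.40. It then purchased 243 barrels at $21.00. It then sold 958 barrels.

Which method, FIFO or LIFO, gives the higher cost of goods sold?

LIFO

FIFO COGS: 180 @ $11.75 + 239 @ $12.25 + 44 @ $12.85 + 252 @ $16.55 + 243 @ $17.85 = $14,116.30
LIFO COGS: 243 @ $21.00 + 145 @ $19.40 + 71 @ $15.50 + 265 @ $17.85 + 234 @ $16.55 = $17,619.45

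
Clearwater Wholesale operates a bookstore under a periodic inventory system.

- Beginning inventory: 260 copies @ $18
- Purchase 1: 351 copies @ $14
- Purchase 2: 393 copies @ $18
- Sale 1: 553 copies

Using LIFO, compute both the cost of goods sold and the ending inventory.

COGS = $9,314; ending inventory = $7,354

Sale 1 (553) [LIFO — newest first]: 393 @ $18 + 160 @ $14 = $9,314
Ending inventory: 260 @ $18 + 191 @ $14 = $7,354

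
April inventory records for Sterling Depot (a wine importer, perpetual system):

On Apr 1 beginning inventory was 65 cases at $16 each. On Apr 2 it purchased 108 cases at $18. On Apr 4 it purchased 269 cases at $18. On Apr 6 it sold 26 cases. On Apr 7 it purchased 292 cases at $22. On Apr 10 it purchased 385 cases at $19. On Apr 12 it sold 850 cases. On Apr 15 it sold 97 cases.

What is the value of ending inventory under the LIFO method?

Apr 6, 26 sold [LIFO — newest first]: 26 @ $18 = $468
Apr 12, 850 sold [LIFO — newest first]: 385 @ $19 + 292 @ $22 + 173 @ $18 = $16,853
Apr 15, 97 sold [LIFO — newest first]: 70 @ $18 + 27 @ $18 = $1,746
Total COGS = $468 + $16,853 + $1,746 = $19,067
Ending inventory: 65 @ $16 + 81 @ $18 = $2,498
Check: goods available $21,565 = COGS $19,067 + ending $2,498

Ending inventory = $2,498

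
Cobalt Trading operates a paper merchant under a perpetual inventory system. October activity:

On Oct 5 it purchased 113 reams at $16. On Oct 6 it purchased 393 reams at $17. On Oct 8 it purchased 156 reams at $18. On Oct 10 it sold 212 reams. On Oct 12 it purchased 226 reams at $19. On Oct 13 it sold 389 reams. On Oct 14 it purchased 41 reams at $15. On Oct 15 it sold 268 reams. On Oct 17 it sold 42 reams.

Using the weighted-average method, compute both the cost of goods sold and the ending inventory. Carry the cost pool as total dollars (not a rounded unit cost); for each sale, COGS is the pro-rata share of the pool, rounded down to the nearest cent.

COGS = $15,893.28; ending inventory = $312.72

After Oct 5: 113 on hand, pool $1,808.00 (≈ $16.0000 each)
After Oct 6: 506 on hand, pool $8,489.00 (≈ $16.7767 each)
After Oct 8: 662 on hand, pool $11,297.00 (≈ $17.0650 each)
Oct 10, sell 212: 212/662 × $11,297.00 → $3,617.77
After Oct 12: 676 on hand, pool $11,973.23 (≈ $17.7119 each)
Oct 13, sell 389: 389/676 × $11,973.23 → $6,889.92
After Oct 14: 328 on hand, pool $5,698.31 (≈ $17.3729 each)
Oct 15, sell 268: 268/328 × $5,698.31 → $4,655.93
Oct 17, sell 42: 42/60 × $1,042.38 → $729.66
Total COGS = $3,617.77 + $6,889.92 + $4,655.93 + $729.66 = $15,893.28
Ending inventory (cost pool remaining) = $312.72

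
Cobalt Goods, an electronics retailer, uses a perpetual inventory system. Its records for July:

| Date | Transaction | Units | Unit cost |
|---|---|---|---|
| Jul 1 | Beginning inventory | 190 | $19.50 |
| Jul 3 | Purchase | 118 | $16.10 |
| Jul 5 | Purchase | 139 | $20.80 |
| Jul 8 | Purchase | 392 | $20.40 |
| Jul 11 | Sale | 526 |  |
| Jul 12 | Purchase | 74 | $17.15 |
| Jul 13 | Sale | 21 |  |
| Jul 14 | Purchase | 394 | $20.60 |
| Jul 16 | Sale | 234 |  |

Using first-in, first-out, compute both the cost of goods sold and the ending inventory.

Jul 11, 526 sold [FIFO — oldest first]: 190 @ $19.50 + 118 @ $16.10 + 139 @ $20.80 + 79 @ $20.40 = $10,107.60
Jul 13, 21 sold [FIFO — oldest first]: 21 @ $20.40 = $428.40
Jul 16, 234 sold [FIFO — oldest first]: 234 @ $20.40 = $4,773.60
Total COGS = $10,107.60 + $428.40 + $4,773.60 = $15,309.60
Ending inventory: 58 @ $20.40 + 74 @ $17.15 + 394 @ $20.60 = $10,568.70
Check: goods available $25,878.30 = COGS $15,309.60 + ending $10,568.70

COGS = $15,309.60; ending inventory = $10,568.70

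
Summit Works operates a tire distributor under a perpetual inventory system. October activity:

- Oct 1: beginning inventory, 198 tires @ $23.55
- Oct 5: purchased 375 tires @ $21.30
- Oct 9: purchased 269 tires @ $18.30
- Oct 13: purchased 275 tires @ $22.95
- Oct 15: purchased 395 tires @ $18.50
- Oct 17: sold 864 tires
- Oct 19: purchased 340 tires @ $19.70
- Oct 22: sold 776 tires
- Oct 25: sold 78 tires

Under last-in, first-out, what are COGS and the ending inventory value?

Oct 17, 864 sold [LIFO — newest first]: 395 @ $18.50 + 275 @ $22.95 + 194 @ $18.30 = $17,168.95
Oct 22, 776 sold [LIFO — newest first]: 340 @ $19.70 + 75 @ $18.30 + 361 @ $21.30 = $15,759.80
Oct 25, 78 sold [LIFO — newest first]: 14 @ $21.30 + 64 @ $23.55 = $1,805.40
Total COGS = $17,168.95 + $15,759.80 + $1,805.40 = $34,734.15
Ending inventory: 134 @ $23.55 = $3,155.70

COGS = $34,734.15; ending inventory = $3,155.70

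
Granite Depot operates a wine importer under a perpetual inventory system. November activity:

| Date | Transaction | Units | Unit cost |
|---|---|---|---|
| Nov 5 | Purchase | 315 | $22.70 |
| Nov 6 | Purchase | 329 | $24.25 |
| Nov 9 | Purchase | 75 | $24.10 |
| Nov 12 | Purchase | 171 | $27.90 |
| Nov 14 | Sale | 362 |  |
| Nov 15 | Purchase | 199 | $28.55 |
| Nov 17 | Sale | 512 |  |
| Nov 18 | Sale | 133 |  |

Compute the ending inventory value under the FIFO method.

Ending inventory = $2,341.10

Nov 14, 362 sold [FIFO — oldest first]: 315 @ $22.70 + 47 @ $24.25 = $8,290.25
Nov 17, 512 sold [FIFO — oldest first]: 282 @ $24.25 + 75 @ $24.10 + 155 @ $27.90 = $12,970.50
Nov 18, 133 sold [FIFO — oldest first]: 16 @ $27.90 + 117 @ $28.55 = $3,786.75
Total COGS = $8,290.25 + $12,970.50 + $3,786.75 = $25,047.50
Ending inventory: 82 @ $28.55 = $2,341.10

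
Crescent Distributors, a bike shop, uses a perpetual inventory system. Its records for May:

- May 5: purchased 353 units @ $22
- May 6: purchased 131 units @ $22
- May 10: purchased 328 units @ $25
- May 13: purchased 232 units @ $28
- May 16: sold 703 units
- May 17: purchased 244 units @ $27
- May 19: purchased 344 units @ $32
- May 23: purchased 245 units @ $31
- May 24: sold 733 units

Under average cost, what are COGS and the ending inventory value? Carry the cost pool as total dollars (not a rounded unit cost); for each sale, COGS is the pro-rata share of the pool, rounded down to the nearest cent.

COGS = $37,962.71; ending inventory = $12,572.29

After May 5: 353 on hand, pool $7,766.00 (≈ $22.0000 each)
After May 6: 484 on hand, pool $10,648.00 (≈ $22.0000 each)
After May 10: 812 on hand, pool $18,848.00 (≈ $23.2118 each)
After May 13: 1044 on hand, pool $25,344.00 (≈ $24.2759 each)
May 16, sell 703: 703/1044 × $25,344.00 → $17,065.93
After May 17: 585 on hand, pool $14,866.07 (≈ $25.4121 each)
After May 19: 929 on hand, pool $25,874.07 (≈ $27.8515 each)
After May 23: 1174 on hand, pool $33,469.07 (≈ $28.5086 each)
May 24, sell 733: 733/1174 × $33,469.07 → $20,896.78
Total COGS = $17,065.93 + $20,896.78 = $37,962.71
Ending inventory (cost pool remaining) = $12,572.29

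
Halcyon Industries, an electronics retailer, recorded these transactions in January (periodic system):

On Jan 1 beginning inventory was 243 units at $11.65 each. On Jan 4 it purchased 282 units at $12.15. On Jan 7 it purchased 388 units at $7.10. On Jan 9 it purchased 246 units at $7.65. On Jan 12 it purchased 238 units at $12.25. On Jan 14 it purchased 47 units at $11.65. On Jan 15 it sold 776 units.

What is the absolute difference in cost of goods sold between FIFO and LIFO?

FIFO COGS: 243 @ $11.65 + 282 @ $12.15 + 251 @ $7.10 = $8,039.35
LIFO COGS: 47 @ $11.65 + 238 @ $12.25 + 246 @ $7.65 + 245 @ $7.10 = $7,084.45
Difference = |$8,039.35 − $7,084.45| = $954.90

$954.90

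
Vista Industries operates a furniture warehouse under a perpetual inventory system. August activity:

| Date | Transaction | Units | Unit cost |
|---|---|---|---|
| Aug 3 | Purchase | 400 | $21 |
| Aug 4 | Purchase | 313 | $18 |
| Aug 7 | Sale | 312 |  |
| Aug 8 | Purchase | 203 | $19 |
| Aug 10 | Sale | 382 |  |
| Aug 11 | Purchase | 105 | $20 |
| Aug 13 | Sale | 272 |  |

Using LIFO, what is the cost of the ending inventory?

Aug 7, 312 sold [LIFO — newest first]: 312 @ $18 = $5,616
Aug 10, 382 sold [LIFO — newest first]: 203 @ $19 + 1 @ $18 + 178 @ $21 = $7,613
Aug 13, 272 sold [LIFO — newest first]: 105 @ $20 + 167 @ $21 = $5,607
Total COGS = $5,616 + $7,613 + $5,607 = $18,836
Ending inventory: 55 @ $21 = $1,155
Check: goods available $19,991 = COGS $18,836 + ending $1,155

Ending inventory = $1,155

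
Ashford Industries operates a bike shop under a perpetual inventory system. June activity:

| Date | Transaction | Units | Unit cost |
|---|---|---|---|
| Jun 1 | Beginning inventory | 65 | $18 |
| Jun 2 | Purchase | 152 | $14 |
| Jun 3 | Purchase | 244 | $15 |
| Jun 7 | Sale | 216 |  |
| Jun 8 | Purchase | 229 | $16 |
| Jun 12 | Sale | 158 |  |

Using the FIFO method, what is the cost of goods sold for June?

COGS = $5,653

Jun 7, 216 sold [FIFO — oldest first]: 65 @ $18 + 151 @ $14 = $3,284
Jun 12, 158 sold [FIFO — oldest first]: 1 @ $14 + 157 @ $15 = $2,369
Total COGS = $3,284 + $2,369 = $5,653
Ending inventory: 87 @ $15 + 229 @ $16 = $4,969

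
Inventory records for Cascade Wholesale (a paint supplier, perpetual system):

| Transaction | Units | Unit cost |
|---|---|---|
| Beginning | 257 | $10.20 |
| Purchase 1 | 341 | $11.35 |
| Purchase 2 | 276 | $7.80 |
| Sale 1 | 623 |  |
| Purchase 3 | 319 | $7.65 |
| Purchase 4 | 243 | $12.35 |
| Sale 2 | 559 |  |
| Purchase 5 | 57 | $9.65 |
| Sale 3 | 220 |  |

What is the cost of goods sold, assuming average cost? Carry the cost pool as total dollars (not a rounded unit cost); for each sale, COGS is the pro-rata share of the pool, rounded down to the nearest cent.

After Beginning: 257 on hand, pool $2,621.40 (≈ $10.2000 each)
After Purchase 1: 598 on hand, pool $6,491.75 (≈ $10.8558 each)
After Purchase 2: 874 on hand, pool $8,644.55 (≈ $9.8908 each)
Sale 1, sell 623: 623/874 × $8,644.55 → $6,161.96
After Purchase 3: 570 on hand, pool $4,922.94 (≈ $8.6367 each)
After Purchase 4: 813 on hand, pool $7,923.99 (≈ $9.7466 each)
Sale 2, sell 559: 559/813 × $7,923.99 → $5,448.35
After Purchase 5: 311 on hand, pool $3,025.69 (≈ $9.7289 each)
Sale 3, sell 220: 220/311 × $3,025.69 → $2,140.35
Total COGS = $6,161.96 + $5,448.35 + $2,140.35 = $13,750.66
Ending inventory (cost pool remaining) = $885.34

COGS = $13,750.66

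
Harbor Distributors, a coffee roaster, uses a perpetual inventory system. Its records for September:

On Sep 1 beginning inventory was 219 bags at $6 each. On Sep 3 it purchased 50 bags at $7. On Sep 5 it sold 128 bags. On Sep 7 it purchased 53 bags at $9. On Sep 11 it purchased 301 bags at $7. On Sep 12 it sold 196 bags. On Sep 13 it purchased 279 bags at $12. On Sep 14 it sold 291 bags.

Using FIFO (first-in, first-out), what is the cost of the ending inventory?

Sep 5, 128 sold [FIFO — oldest first]: 128 @ $6 = $768
Sep 12, 196 sold [FIFO — oldest first]: 91 @ $6 + 50 @ $7 + 53 @ $9 + 2 @ $7 = $1,387
Sep 14, 291 sold [FIFO — oldest first]: 291 @ $7 = $2,037
Total COGS = $768 + $1,387 + $2,037 = $4,192
Ending inventory: 8 @ $7 + 279 @ $12 = $3,404
Check: goods available $7,596 = COGS $4,192 + ending $3,404

Ending inventory = $3,404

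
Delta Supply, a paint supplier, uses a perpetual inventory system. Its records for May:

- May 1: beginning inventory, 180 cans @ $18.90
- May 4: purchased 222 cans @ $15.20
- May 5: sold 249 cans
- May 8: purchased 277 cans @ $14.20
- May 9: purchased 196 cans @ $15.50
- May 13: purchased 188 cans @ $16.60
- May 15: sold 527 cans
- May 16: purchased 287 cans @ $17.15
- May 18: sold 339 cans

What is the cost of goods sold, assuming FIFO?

May 5, 249 sold [FIFO — oldest first]: 180 @ $18.90 + 69 @ $15.20 = $4,450.80
May 15, 527 sold [FIFO — oldest first]: 153 @ $15.20 + 277 @ $14.20 + 97 @ $15.50 = $7,762.50
May 18, 339 sold [FIFO — oldest first]: 99 @ $15.50 + 188 @ $16.60 + 52 @ $17.15 = $5,547.10
Total COGS = $4,450.80 + $7,762.50 + $5,547.10 = $17,760.40
Ending inventory: 235 @ $17.15 = $4,030.25
Check: goods available $21,790.65 = COGS $17,760.40 + ending $4,030.25

COGS = $17,760.40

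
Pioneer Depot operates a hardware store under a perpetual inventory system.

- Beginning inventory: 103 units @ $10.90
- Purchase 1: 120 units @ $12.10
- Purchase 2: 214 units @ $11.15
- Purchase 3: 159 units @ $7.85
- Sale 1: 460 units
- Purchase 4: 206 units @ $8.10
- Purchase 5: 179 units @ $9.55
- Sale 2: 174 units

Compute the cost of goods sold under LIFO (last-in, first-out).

COGS = $6,348.65

Sale 1 (460) [LIFO — newest first]: 159 @ $7.85 + 214 @ $11.15 + 87 @ $12.10 = $4,686.95
Sale 2 (174) [LIFO — newest first]: 174 @ $9.55 = $1,661.70
Total COGS = $4,686.95 + $1,661.70 = $6,348.65
Ending inventory: 103 @ $10.90 + 33 @ $12.10 + 206 @ $8.10 + 5 @ $9.55 = $3,238.35
Check: goods available $9,587.00 = COGS $6,348.65 + ending $3,238.35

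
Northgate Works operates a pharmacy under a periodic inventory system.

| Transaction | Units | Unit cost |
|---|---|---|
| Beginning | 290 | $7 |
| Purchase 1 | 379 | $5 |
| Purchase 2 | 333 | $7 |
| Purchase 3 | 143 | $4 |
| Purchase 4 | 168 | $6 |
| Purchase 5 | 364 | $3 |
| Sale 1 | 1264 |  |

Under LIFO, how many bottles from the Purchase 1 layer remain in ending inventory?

123

Sale 1 (1264) [LIFO — newest first]: 364 @ $3 + 168 @ $6 + 143 @ $4 + 333 @ $7 + 256 @ $5 = $6,283
Ending inventory: 290 @ $7 + 123 @ $5 = $2,645
Check: goods available $8,928 = COGS $6,283 + ending $2,645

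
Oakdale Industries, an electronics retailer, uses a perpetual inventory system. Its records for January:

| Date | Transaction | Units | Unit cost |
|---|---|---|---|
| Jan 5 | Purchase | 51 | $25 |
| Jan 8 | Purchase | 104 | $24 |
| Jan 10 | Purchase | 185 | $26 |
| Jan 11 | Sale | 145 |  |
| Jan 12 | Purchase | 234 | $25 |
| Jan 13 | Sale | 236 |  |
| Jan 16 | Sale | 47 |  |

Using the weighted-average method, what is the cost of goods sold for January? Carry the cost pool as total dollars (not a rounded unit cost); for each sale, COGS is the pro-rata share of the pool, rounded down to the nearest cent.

COGS = $10,765.18

After Jan 5: 51 on hand, pool $1,275.00 (≈ $25.0000 each)
After Jan 8: 155 on hand, pool $3,771.00 (≈ $24.3290 each)
After Jan 10: 340 on hand, pool $8,581.00 (≈ $25.2382 each)
Jan 11, sell 145: 145/340 × $8,581.00 → $3,659.54
After Jan 12: 429 on hand, pool $10,771.46 (≈ $25.1083 each)
Jan 13, sell 236: 236/429 × $10,771.46 → $5,925.55
Jan 16, sell 47: 47/193 × $4,845.91 → $1,180.09
Total COGS = $3,659.54 + $5,925.55 + $1,180.09 = $10,765.18
Ending inventory (cost pool remaining) = $3,665.82
Check: goods available $14,431.00 = COGS $10,765.18 + ending $3,665.82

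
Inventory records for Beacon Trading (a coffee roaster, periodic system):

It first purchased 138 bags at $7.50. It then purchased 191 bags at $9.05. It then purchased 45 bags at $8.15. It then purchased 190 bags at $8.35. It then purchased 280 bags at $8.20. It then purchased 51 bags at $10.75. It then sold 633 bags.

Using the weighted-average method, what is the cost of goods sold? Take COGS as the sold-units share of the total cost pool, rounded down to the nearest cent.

Sale 1, sell 633: 633/895 × $7,561.05 → $5,347.64
Ending inventory (cost pool remaining) = $2,213.41

COGS = $5,347.64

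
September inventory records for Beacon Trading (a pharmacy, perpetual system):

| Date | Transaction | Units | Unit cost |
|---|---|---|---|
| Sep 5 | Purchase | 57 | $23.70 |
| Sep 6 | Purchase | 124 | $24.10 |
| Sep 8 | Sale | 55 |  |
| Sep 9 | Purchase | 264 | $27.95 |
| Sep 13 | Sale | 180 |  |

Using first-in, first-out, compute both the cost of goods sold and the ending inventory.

COGS = $5,848.60; ending inventory = $5,869.50

Sep 8, 55 sold [FIFO — oldest first]: 55 @ $23.70 = $1,303.50
Sep 13, 180 sold [FIFO — oldest first]: 2 @ $23.70 + 124 @ $24.10 + 54 @ $27.95 = $4,545.10
Total COGS = $1,303.50 + $4,545.10 = $5,848.60
Ending inventory: 210 @ $27.95 = $5,869.50
Check: goods available $11,718.10 = COGS $5,848.60 + ending $5,869.50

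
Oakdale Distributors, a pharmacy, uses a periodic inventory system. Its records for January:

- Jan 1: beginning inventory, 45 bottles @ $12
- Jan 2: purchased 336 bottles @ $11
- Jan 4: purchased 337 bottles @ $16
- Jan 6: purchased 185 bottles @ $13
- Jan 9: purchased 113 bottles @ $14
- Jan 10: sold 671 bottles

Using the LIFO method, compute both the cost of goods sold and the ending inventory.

Jan 10, 671 sold [LIFO — newest first]: 113 @ $14 + 185 @ $13 + 337 @ $16 + 36 @ $11 = $9,775
Ending inventory: 45 @ $12 + 300 @ $11 = $3,840

COGS = $9,775; ending inventory = $3,840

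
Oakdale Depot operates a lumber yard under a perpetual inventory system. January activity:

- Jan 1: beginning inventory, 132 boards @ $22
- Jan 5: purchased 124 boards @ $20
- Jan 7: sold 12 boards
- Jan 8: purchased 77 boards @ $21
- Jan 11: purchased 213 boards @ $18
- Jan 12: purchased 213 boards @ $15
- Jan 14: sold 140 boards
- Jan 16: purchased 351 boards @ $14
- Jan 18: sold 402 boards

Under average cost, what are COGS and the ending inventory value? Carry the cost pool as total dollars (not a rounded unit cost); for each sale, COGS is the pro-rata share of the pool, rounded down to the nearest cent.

After Jan 1: 132 on hand, pool $2,904.00 (≈ $22.0000 each)
After Jan 5: 256 on hand, pool $5,384.00 (≈ $21.0312 each)
Jan 7, sell 12: 12/256 × $5,384.00 → $252.37
After Jan 8: 321 on hand, pool $6,748.63 (≈ $21.0238 each)
After Jan 11: 534 on hand, pool $10,582.63 (≈ $19.8177 each)
After Jan 12: 747 on hand, pool $13,777.63 (≈ $18.4439 each)
Jan 14, sell 140: 140/747 × $13,777.63 → $2,582.15
After Jan 16: 958 on hand, pool $16,109.48 (≈ $16.8157 each)
Jan 18, sell 402: 402/958 × $16,109.48 → $6,759.92
Total COGS = $252.37 + $2,582.15 + $6,759.92 = $9,594.44
Ending inventory (cost pool remaining) = $9,349.56

COGS = $9,594.44; ending inventory = $9,349.56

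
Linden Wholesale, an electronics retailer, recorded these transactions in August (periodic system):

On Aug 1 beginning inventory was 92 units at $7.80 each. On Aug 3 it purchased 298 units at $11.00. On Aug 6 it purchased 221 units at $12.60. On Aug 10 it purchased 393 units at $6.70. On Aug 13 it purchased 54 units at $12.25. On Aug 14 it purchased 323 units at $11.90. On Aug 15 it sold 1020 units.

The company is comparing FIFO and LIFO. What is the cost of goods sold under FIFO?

FIFO COGS: 92 @ $7.80 + 298 @ $11.00 + 221 @ $12.60 + 393 @ $6.70 + 16 @ $12.25 = $9,609.30
LIFO COGS: 323 @ $11.90 + 54 @ $12.25 + 393 @ $6.70 + 221 @ $12.60 + 29 @ $11.00 = $10,241.90

COGS = $9,609.30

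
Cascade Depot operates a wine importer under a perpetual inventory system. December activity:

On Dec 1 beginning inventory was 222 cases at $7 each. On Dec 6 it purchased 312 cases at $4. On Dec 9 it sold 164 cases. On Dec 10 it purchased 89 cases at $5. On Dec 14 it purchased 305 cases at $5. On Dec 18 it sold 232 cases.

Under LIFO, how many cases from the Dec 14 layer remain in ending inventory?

73

Dec 9, 164 sold [LIFO — newest first]: 164 @ $4 = $656
Dec 18, 232 sold [LIFO — newest first]: 232 @ $5 = $1,160
Total COGS = $656 + $1,160 = $1,816
Ending inventory: 222 @ $7 + 148 @ $4 + 89 @ $5 + 73 @ $5 = $2,956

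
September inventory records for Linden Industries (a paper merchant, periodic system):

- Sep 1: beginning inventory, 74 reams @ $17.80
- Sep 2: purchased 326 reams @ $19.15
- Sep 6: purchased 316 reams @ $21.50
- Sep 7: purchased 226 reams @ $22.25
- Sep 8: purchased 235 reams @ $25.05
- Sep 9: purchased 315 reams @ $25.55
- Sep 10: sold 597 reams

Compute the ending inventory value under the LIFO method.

Ending inventory = $18,336.85

Sep 10, 597 sold [LIFO — newest first]: 315 @ $25.55 + 235 @ $25.05 + 47 @ $22.25 = $14,980.75
Ending inventory: 74 @ $17.80 + 326 @ $19.15 + 316 @ $21.50 + 179 @ $22.25 = $18,336.85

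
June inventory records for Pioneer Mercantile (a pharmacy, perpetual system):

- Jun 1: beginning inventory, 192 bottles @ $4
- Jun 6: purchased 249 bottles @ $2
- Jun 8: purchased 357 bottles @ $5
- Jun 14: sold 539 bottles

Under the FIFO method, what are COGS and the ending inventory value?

COGS = $1,756; ending inventory = $1,295

Jun 14, 539 sold [FIFO — oldest first]: 192 @ $4 + 249 @ $2 + 98 @ $5 = $1,756
Ending inventory: 259 @ $5 = $1,295
Check: goods available $3,051 = COGS $1,756 + ending $1,295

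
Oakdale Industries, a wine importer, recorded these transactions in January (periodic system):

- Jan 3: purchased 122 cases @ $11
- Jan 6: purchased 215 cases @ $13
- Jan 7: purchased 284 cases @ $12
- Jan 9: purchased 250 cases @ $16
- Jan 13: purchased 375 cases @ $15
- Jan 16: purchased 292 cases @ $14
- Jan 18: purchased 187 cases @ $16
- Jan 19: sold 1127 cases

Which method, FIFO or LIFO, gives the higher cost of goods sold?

FIFO COGS: 122 @ $11 + 215 @ $13 + 284 @ $12 + 250 @ $16 + 256 @ $15 = $15,385
LIFO COGS: 187 @ $16 + 292 @ $14 + 375 @ $15 + 250 @ $16 + 23 @ $12 = $16,981

LIFO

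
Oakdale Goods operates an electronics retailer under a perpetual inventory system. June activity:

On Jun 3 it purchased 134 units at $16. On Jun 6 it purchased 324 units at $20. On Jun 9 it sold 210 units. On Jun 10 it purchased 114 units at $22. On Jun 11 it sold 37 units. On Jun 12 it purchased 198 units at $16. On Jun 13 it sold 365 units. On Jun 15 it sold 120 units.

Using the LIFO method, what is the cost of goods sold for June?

COGS = $13,692

Jun 9, 210 sold [LIFO — newest first]: 210 @ $20 = $4,200
Jun 11, 37 sold [LIFO — newest first]: 37 @ $22 = $814
Jun 13, 365 sold [LIFO — newest first]: 198 @ $16 + 77 @ $22 + 90 @ $20 = $6,662
Jun 15, 120 sold [LIFO — newest first]: 24 @ $20 + 96 @ $16 = $2,016
Total COGS = $4,200 + $814 + $6,662 + $2,016 = $13,692
Ending inventory: 38 @ $16 = $608
Check: goods available $14,300 = COGS $13,692 + ending $608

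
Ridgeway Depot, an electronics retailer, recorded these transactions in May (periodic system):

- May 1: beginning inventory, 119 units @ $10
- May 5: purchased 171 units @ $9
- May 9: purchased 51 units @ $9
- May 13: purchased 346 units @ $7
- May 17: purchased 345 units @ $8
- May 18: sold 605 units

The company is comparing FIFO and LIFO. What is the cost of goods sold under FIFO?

FIFO COGS: 119 @ $10 + 171 @ $9 + 51 @ $9 + 264 @ $7 = $5,036
LIFO COGS: 345 @ $8 + 260 @ $7 = $4,580

COGS = $5,036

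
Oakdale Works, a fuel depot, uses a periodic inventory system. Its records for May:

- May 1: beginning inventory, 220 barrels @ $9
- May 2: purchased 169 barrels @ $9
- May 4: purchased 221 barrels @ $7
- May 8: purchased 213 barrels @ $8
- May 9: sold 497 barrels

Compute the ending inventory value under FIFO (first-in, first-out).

May 9, 497 sold [FIFO — oldest first]: 220 @ $9 + 169 @ $9 + 108 @ $7 = $4,257
Ending inventory: 113 @ $7 + 213 @ $8 = $2,495
Check: goods available $6,752 = COGS $4,257 + ending $2,495

Ending inventory = $2,495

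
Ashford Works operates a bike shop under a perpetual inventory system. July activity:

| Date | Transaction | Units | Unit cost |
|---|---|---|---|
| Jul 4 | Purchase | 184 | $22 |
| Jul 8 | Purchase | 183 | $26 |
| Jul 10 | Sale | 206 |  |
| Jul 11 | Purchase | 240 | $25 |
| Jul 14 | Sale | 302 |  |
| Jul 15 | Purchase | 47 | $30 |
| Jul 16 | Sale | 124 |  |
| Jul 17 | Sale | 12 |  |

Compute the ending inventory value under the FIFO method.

Jul 10, 206 sold [FIFO — oldest first]: 184 @ $22 + 22 @ $26 = $4,620
Jul 14, 302 sold [FIFO — oldest first]: 161 @ $26 + 141 @ $25 = $7,711
Jul 16, 124 sold [FIFO — oldest first]: 99 @ $25 + 25 @ $30 = $3,225
Jul 17, 12 sold [FIFO — oldest first]: 12 @ $30 = $360
Total COGS = $4,620 + $7,711 + $3,225 + $360 = $15,916
Ending inventory: 10 @ $30 = $300

Ending inventory = $300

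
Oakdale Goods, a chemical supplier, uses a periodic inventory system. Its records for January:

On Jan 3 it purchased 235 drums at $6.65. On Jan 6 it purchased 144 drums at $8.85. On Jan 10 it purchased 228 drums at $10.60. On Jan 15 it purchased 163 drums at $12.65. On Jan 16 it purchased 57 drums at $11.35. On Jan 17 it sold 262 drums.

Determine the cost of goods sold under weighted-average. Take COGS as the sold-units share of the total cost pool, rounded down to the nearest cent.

COGS = $2,522.69

Jan 17, sell 262: 262/827 × $7,962.85 → $2,522.69
Ending inventory (cost pool remaining) = $5,440.16
Check: goods available $7,962.85 = COGS $2,522.69 + ending $5,440.16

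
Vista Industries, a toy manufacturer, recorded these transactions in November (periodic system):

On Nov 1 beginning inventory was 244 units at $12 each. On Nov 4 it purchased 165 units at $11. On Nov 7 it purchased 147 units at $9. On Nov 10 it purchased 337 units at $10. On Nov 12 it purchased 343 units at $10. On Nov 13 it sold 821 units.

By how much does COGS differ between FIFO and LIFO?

FIFO COGS: 244 @ $12 + 165 @ $11 + 147 @ $9 + 265 @ $10 = $8,716
LIFO COGS: 343 @ $10 + 337 @ $10 + 141 @ $9 = $8,069
Difference = |$8,716 − $8,069| = $647

$647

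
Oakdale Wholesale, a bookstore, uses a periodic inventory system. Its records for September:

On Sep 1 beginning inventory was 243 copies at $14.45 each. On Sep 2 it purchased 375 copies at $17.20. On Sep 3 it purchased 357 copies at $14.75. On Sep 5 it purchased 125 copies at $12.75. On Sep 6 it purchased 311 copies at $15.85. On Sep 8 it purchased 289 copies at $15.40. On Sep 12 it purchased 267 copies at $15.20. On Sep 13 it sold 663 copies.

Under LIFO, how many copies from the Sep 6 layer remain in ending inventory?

Sep 13, 663 sold [LIFO — newest first]: 267 @ $15.20 + 289 @ $15.40 + 107 @ $15.85 = $10,204.95
Ending inventory: 243 @ $14.45 + 375 @ $17.20 + 357 @ $14.75 + 125 @ $12.75 + 204 @ $15.85 = $20,054.25
Check: goods available $30,259.20 = COGS $10,204.95 + ending $20,054.25

204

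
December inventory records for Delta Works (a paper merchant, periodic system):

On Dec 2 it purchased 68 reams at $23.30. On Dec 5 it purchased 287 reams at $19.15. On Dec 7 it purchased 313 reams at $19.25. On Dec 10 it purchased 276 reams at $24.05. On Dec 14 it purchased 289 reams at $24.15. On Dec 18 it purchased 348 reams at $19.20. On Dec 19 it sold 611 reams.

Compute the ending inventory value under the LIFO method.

Dec 19, 611 sold [LIFO — newest first]: 348 @ $19.20 + 263 @ $24.15 = $13,033.05
Ending inventory: 68 @ $23.30 + 287 @ $19.15 + 313 @ $19.25 + 276 @ $24.05 + 26 @ $24.15 = $20,371.40

Ending inventory = $20,371.40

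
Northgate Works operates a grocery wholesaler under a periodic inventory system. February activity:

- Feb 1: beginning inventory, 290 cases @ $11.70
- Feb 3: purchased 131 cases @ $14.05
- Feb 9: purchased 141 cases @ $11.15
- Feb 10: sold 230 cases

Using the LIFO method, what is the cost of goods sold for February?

Feb 10, 230 sold [LIFO — newest first]: 141 @ $11.15 + 89 @ $14.05 = $2,822.60
Ending inventory: 290 @ $11.70 + 42 @ $14.05 = $3,983.10

COGS = $2,822.60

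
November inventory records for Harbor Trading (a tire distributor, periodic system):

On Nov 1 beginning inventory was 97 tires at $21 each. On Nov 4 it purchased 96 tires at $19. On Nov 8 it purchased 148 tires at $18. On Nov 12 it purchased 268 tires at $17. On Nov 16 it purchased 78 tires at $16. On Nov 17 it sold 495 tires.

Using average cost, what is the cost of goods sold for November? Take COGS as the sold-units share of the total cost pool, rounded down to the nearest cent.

Nov 17, sell 495: 495/687 × $12,329.00 → $8,883.34
Ending inventory (cost pool remaining) = $3,445.66

COGS = $8,883.34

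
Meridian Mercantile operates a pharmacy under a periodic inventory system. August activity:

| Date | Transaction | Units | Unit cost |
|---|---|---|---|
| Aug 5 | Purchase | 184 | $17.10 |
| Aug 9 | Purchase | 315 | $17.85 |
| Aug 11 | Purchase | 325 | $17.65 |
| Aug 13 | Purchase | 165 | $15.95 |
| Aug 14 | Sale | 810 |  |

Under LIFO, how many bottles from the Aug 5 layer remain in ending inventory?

Aug 14, 810 sold [LIFO — newest first]: 165 @ $15.95 + 325 @ $17.65 + 315 @ $17.85 + 5 @ $17.10 = $14,076.25
Ending inventory: 179 @ $17.10 = $3,060.90
Check: goods available $17,137.15 = COGS $14,076.25 + ending $3,060.90

179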